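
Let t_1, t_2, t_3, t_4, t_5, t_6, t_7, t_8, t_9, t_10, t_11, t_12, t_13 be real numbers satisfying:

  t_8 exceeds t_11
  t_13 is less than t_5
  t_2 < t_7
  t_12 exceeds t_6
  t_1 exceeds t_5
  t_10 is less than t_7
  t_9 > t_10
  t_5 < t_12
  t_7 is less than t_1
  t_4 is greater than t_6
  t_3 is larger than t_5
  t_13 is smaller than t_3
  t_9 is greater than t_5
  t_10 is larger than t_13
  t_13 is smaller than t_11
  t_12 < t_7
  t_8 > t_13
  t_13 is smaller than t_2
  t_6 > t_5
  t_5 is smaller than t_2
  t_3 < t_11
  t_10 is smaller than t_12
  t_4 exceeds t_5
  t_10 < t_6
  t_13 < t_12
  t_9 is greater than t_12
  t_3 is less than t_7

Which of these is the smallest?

Chaining upward from t_13: directly above it, t_5, t_10, t_2, t_3, t_12, t_11, t_8; then t_6, t_4, t_7, t_1, t_9.
That covers every other element, and nothing is given below t_13, so t_13 is the smallest.

t_13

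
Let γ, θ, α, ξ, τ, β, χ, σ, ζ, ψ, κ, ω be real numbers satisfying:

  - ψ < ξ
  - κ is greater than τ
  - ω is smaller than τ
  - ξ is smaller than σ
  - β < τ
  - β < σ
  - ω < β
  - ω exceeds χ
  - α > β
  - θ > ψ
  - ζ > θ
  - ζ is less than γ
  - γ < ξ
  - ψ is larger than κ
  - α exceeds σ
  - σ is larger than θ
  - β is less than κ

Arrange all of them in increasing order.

Nothing is placed below χ, so it is least; from there χ < ω; ω < β; β < τ; τ < κ; κ < ψ; ψ < θ; θ < ζ; ζ < γ; γ < ξ; ξ < σ; σ < α, each given directly.

χ < ω < β < τ < κ < ψ < θ < ζ < γ < ξ < σ < α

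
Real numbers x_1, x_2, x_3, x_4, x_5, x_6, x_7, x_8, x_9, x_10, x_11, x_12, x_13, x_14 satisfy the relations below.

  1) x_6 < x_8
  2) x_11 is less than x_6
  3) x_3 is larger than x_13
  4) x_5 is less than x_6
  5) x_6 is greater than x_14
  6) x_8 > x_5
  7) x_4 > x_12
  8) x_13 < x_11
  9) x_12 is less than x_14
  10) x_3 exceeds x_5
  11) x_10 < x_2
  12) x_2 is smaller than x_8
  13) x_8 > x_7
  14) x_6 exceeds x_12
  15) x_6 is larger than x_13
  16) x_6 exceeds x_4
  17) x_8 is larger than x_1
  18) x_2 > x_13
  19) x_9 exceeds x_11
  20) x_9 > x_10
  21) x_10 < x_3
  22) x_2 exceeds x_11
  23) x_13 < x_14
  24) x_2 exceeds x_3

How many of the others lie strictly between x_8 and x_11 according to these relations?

2

The relations place x_11 below x_8. An element lies strictly between them when it is forced above x_11 and also forced below x_8.
Above x_11: {x_6, x_2, x_9}. Below x_8: {x_13, x_5, x_1, x_12, x_10, x_4, x_3, x_14, x_7, x_6, x_2}.
Intersection: {x_6, x_2} — 2.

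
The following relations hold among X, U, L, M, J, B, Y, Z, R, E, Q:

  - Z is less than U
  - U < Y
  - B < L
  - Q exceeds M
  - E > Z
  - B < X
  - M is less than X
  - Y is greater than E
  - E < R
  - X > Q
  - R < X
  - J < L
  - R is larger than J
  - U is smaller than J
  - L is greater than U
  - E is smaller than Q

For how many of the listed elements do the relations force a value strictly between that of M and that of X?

1

The relations place M below X. An element lies strictly between them when it is forced above M and also forced below X.
Above M: {Q}. Below X: {B, Z, U, J, E, R, Q}.
Intersection: {Q} — 1.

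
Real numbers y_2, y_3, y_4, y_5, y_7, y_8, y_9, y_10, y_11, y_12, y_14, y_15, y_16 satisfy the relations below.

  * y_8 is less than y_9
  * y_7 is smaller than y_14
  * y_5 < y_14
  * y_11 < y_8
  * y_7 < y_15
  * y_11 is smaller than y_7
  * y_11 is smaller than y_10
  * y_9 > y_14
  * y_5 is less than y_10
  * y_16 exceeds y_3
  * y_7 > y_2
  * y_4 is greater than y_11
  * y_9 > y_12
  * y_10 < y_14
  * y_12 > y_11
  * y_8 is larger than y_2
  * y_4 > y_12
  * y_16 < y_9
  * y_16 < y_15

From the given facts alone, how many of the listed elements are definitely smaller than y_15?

The elements the relations force below y_15 are y_2, y_11, y_7, y_3, y_16 — no chain reaches any other.
That is 5.

5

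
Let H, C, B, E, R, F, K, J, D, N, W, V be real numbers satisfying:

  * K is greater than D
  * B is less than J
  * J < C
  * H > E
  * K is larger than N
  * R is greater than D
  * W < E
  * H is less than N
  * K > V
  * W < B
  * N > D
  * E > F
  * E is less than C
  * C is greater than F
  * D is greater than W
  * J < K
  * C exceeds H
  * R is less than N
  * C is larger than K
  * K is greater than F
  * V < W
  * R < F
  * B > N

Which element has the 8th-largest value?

F

Chaining the given pairs: V < W < D < R < F < E < H < N < B < J < K < C.
Counting 8 from the largest end gives F.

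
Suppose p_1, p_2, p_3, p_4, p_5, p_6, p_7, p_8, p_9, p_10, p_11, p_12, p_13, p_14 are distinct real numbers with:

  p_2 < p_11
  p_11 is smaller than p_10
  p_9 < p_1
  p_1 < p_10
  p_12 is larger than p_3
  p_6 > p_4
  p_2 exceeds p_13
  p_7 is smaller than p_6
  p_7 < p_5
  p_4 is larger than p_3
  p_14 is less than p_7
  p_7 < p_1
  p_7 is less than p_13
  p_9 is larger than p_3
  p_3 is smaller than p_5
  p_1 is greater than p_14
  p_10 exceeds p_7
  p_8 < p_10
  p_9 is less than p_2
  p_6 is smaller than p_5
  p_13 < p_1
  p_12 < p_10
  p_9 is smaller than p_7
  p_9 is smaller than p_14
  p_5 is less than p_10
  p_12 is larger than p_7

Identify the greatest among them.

p_3 is not greatest since p_3 < p_12; p_9 is not greatest since p_9 < p_2; p_14 is not greatest since p_14 < p_7; p_4 is not greatest since p_4 < p_6; p_7 is not greatest since p_7 < p_6; p_13 is not greatest since p_13 < p_1; p_2 is not greatest since p_2 < p_11; p_11 is not greatest since p_11 < p_10; p_12 is not greatest since p_12 < p_10; p_6 is not greatest since p_6 < p_5; p_1 is not greatest since p_1 < p_10; p_5 is not greatest since p_5 < p_10; p_8 is not greatest since p_8 < p_10.
Only p_10 has nothing above it, so p_10 is the greatest.

p_10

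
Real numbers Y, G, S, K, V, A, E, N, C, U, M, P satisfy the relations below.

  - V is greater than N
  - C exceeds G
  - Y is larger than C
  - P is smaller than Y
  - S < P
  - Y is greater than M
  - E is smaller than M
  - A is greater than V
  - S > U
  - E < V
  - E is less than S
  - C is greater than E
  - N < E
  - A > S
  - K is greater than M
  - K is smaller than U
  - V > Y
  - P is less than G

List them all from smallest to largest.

N < E < M < K < U < S < P < G < C < Y < V < A

Each adjacent pair is fixed by a given relation: N < E; E < M; M < K; K < U; U < S; S < P; P < G; G < C; C < Y; Y < V; V < A. Chaining them end to end gives the full order.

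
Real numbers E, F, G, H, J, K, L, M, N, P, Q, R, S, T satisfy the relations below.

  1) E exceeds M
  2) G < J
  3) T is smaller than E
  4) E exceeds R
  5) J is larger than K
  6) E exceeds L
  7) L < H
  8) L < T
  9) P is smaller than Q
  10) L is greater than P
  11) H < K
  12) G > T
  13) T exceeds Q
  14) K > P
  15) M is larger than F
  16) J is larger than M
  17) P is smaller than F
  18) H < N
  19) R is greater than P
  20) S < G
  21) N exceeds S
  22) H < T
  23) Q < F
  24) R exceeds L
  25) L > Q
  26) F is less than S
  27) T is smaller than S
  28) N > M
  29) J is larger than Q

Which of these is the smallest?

Q is not least since P < Q; L is not least since P < L; F is not least since Q < F; M is not least since F < M; R is not least since P < R; H is not least since L < H; T is not least since L < T; E is not least since L < E; K is not least since P < K; S is not least since F < S; G is not least since S < G; N is not least since H < N; J is not least since K < J.
Only P has nothing below it, so P is the smallest.

P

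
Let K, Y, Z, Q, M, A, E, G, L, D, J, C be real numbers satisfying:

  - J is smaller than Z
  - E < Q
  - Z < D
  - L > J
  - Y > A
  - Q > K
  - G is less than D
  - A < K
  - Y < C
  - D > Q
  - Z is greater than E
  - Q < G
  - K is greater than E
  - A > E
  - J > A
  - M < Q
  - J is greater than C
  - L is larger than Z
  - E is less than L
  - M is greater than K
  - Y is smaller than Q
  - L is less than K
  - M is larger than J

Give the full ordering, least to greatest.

Nothing is placed below E, so it is least; from there E < A; A < Y; Y < C; C < J; J < Z; Z < L; L < K; K < M; M < Q; Q < G; G < D, each given directly.

E < A < Y < C < J < Z < L < K < M < Q < G < D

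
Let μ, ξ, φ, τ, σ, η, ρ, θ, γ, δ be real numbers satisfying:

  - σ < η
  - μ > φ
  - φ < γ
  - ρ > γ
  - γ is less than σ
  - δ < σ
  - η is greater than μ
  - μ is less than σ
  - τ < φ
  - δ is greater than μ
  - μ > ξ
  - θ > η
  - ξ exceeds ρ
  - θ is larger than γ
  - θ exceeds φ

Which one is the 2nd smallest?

Piecing the relations together gives one ordering: τ < φ < γ < ρ < ξ < μ < δ < σ < η < θ.
Counting 2 from the smallest end gives φ.

φ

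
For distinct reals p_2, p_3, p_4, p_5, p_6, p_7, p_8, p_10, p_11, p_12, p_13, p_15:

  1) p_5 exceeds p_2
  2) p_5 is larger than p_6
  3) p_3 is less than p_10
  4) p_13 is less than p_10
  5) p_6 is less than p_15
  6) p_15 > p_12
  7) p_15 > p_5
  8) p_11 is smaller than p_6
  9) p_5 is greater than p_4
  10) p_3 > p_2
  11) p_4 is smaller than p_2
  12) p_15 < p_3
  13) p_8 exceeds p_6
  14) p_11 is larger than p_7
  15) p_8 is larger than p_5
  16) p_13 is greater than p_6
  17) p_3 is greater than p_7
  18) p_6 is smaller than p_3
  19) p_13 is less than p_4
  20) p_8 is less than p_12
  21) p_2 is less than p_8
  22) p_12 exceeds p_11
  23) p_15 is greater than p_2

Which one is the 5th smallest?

p_4

Piecing the relations together gives one ordering: p_7 < p_11 < p_6 < p_13 < p_4 < p_2 < p_5 < p_8 < p_12 < p_15 < p_3 < p_10.
Counting 5 from the smallest end gives p_4.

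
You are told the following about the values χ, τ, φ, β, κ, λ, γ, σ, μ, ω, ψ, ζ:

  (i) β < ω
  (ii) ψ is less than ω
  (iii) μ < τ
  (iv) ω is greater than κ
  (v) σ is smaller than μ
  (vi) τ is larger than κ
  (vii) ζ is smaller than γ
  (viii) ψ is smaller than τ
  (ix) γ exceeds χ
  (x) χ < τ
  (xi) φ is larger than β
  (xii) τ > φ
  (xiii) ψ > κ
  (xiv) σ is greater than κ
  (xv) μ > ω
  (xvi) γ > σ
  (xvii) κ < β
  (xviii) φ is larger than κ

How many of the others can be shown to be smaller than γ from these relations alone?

The elements the relations force below γ are κ, ζ, σ, χ — no chain reaches any other.
That is 4.

4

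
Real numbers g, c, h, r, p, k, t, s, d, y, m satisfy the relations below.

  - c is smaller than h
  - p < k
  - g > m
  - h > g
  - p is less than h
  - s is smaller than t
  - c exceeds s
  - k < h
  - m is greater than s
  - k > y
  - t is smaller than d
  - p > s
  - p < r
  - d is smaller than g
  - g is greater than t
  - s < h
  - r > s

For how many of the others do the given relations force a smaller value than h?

From h the given relations immediately reach s, p, c, k, g.
From those, y, t, d, m — 9 in total.
Nothing else is reachable below h; 9 in all.

9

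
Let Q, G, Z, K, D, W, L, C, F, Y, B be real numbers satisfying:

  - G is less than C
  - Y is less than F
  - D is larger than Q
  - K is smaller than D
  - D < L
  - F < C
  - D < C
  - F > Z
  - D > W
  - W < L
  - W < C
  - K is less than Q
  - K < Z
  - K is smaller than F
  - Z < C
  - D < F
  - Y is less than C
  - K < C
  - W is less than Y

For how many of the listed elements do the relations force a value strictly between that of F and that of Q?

The relations place Q below F. An element lies strictly between them when it is forced above Q and also forced below F.
Above Q: {D, L, C}. Below F: {K, W, Y, D, Z}.
Intersection: {D} — 1.

1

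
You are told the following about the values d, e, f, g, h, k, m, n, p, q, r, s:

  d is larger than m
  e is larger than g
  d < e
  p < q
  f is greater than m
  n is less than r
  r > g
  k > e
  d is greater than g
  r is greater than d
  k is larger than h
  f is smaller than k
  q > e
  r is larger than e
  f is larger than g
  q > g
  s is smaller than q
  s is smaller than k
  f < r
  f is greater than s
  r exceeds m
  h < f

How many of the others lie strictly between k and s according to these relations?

Chaining upward from s reaches: f, r, q.
Chaining downward from k reaches: g, m, h, d, f, e.
Strictly between s and k are those in both lists: f — 1 element.

1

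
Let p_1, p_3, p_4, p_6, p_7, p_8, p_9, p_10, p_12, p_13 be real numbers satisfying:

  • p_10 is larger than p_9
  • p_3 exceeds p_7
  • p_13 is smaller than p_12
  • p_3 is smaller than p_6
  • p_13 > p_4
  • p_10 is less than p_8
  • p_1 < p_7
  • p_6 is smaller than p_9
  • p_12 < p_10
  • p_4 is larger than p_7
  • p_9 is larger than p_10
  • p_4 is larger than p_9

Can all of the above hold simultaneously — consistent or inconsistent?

We have p_10 < p_9 stated directly, yet also p_9 < p_4 < p_13 < p_12 < p_10 by chaining the others — so p_9 < p_10. Contradiction.

inconsistent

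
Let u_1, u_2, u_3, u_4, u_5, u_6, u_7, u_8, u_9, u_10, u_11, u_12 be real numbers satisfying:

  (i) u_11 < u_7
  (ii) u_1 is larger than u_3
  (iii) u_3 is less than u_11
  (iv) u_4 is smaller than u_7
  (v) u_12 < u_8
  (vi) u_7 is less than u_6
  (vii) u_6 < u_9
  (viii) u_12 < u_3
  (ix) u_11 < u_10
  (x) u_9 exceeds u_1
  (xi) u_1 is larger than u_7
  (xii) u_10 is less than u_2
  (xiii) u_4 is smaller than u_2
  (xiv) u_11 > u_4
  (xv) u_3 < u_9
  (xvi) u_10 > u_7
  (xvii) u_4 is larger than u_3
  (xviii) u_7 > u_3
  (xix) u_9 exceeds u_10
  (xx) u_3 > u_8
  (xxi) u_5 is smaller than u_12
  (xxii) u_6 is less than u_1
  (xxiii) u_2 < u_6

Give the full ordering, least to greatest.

The consecutive links are each given: u_5 < u_12; u_12 < u_8; u_8 < u_3; u_3 < u_4; u_4 < u_11; u_11 < u_7; u_7 < u_10; u_10 < u_2; u_2 < u_6; u_6 < u_1; u_1 < u_9.

u_5 < u_12 < u_8 < u_3 < u_4 < u_11 < u_7 < u_10 < u_2 < u_6 < u_1 < u_9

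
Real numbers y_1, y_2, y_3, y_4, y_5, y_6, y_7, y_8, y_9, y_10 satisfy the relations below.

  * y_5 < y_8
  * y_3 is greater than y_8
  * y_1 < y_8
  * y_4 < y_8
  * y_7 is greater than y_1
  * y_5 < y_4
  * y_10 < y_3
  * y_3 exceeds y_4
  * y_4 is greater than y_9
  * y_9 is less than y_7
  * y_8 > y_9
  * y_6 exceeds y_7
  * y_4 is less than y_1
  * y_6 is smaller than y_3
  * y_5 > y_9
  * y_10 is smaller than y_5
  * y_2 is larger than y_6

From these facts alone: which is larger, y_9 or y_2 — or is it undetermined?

y_2

y_9 < y_5 and y_5 < y_4 give y_9 < y_4.
With y_4 < y_1: y_9 < y_5 < y_4 < y_1.
With y_1 < y_7: y_9 < y_5 < y_4 < y_1 < y_7.
With y_7 < y_6: y_9 < y_5 < y_4 < y_1 < y_7 < y_6.
Then y_6 < y_2 extends the chain to y_2.
So y_2 is larger.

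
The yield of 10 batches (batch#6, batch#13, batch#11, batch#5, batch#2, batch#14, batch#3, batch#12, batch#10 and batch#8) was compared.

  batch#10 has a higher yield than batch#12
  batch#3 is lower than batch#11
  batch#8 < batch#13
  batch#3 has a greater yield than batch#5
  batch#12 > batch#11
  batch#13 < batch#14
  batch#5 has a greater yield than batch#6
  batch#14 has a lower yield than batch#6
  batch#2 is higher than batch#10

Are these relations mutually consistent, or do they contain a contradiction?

Every relation is compatible with batch#8 < batch#13 < batch#14 < batch#6 < batch#5 < batch#3 < batch#11 < batch#12 < batch#10 < batch#2; the set is consistent.

consistent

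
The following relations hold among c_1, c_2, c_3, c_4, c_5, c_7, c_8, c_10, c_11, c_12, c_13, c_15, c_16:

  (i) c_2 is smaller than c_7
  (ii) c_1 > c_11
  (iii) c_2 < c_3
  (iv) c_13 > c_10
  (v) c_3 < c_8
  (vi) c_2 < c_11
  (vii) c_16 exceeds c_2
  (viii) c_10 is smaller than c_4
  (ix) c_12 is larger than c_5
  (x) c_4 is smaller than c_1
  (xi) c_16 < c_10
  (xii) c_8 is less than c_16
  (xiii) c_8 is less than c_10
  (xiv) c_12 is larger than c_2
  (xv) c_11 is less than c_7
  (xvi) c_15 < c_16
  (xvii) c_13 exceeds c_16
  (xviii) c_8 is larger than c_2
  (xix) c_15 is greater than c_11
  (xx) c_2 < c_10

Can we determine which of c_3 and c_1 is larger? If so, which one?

c_1

Following the relations from c_3: c_3 < c_8 < c_10 < c_4 < c_1.
So c_1 is larger.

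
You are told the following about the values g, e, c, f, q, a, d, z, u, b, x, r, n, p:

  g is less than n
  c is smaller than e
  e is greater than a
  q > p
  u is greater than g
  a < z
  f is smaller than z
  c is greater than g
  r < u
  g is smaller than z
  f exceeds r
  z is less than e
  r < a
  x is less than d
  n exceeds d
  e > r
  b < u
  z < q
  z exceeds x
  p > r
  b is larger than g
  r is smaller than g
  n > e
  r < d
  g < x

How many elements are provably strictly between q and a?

1

Chaining upward from a reaches: z, e, n.
Chaining downward from q reaches: r, g, f, p, x, z.
Strictly between a and q are those in both lists: z — 1 element.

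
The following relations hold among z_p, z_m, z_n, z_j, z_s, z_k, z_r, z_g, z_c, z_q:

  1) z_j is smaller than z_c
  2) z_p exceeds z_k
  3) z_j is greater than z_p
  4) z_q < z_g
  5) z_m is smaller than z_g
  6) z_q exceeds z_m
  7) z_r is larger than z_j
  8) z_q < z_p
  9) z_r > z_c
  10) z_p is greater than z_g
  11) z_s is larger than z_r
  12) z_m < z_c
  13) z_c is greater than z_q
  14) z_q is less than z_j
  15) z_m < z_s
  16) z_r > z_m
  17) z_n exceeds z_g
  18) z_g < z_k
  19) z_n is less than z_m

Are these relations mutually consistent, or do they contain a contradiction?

Chaining the given relations yields z_n < z_m < z_q < z_g, so z_n < z_g. But one relation states z_g < z_n. These cannot both hold.

inconsistent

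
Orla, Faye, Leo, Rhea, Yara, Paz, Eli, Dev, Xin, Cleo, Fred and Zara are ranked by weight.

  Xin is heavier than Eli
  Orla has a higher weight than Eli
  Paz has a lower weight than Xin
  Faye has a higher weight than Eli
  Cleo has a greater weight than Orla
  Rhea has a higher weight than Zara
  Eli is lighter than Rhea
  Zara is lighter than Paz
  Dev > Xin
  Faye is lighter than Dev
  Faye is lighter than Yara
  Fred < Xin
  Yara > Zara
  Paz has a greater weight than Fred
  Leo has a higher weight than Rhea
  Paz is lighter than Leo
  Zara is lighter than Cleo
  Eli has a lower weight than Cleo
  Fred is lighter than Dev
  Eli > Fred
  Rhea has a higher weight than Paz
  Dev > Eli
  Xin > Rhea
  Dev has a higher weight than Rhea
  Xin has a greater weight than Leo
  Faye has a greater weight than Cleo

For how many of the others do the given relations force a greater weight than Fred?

Directly above Fred: Paz, Eli, Xin, Dev.
One step further: Orla, Cleo, Rhea, Faye, Leo (9 so far).
One step further: Yara (10 so far).
Nothing else is reachable above Fred; 10 in all.

10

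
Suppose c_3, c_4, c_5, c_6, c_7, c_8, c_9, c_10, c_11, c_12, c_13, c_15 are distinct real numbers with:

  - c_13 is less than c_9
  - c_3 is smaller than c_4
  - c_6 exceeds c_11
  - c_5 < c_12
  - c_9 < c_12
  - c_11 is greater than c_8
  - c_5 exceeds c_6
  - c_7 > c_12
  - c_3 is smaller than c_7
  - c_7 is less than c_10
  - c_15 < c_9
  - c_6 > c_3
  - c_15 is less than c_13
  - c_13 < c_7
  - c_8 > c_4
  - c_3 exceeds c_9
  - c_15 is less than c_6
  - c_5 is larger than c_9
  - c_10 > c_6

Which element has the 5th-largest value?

c_6

The consecutive relations fix a unique order: c_15 < c_13 < c_9 < c_3 < c_4 < c_8 < c_11 < c_6 < c_5 < c_12 < c_7 < c_10.
The 5th largest is c_6.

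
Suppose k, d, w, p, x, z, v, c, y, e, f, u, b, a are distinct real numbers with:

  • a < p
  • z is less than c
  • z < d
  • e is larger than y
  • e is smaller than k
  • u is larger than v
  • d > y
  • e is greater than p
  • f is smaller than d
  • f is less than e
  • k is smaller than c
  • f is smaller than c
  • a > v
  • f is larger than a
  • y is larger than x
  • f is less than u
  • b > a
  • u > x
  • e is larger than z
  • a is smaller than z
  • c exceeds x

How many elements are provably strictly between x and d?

The relations place x below d. An element lies strictly between them when it is forced above x and also forced below d.
Above x: {y, e, k, u, c}. Below d: {v, y, a, f, z}.
Intersection: {y} — 1.

1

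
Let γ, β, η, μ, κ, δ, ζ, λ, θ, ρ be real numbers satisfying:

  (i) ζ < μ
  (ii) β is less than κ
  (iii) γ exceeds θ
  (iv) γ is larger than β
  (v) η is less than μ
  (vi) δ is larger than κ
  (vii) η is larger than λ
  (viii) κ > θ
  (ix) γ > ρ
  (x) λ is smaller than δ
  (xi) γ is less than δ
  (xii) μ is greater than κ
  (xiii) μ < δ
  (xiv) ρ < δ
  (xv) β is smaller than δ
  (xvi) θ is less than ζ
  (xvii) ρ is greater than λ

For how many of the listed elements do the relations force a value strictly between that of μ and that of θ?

2

Chaining upward from θ reaches: ζ, γ, κ, δ.
Chaining downward from μ reaches: λ, β, ζ, κ, η.
Strictly between θ and μ are those in both lists: ζ, κ — 2 elements.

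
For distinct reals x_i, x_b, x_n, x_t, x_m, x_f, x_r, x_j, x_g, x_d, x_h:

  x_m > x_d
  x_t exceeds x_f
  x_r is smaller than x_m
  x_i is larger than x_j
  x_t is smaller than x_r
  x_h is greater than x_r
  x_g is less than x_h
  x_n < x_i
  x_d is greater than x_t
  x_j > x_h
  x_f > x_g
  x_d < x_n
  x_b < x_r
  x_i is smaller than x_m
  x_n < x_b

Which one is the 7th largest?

x_n

Piecing the relations together gives one ordering: x_g < x_f < x_t < x_d < x_n < x_b < x_r < x_h < x_j < x_i < x_m.
Counting 7 from the largest end gives x_n.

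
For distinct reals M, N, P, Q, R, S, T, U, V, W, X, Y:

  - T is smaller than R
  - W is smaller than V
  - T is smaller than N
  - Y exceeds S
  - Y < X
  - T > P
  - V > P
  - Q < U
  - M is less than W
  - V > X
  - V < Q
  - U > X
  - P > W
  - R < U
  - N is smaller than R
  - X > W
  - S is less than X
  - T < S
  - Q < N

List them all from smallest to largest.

M < W < P < T < S < Y < X < V < Q < N < R < U

The consecutive links are each given: M < W; W < P; P < T; T < S; S < Y; Y < X; X < V; V < Q; Q < N; N < R; R < U.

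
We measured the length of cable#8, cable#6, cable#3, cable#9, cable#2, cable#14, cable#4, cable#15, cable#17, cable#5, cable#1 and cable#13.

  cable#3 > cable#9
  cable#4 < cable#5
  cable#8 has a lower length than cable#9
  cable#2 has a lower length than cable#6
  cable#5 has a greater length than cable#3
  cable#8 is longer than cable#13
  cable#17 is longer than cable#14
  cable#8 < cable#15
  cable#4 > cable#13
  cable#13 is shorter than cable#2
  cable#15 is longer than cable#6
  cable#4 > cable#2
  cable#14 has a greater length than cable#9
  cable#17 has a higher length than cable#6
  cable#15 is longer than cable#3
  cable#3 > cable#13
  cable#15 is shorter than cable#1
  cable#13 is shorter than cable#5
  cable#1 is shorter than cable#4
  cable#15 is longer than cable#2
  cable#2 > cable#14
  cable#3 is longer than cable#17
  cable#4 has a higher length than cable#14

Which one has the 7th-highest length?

Chaining the given pairs: cable#13 < cable#8 < cable#9 < cable#14 < cable#2 < cable#6 < cable#17 < cable#3 < cable#15 < cable#1 < cable#4 < cable#5.
The 7th largest is cable#6.

cable#6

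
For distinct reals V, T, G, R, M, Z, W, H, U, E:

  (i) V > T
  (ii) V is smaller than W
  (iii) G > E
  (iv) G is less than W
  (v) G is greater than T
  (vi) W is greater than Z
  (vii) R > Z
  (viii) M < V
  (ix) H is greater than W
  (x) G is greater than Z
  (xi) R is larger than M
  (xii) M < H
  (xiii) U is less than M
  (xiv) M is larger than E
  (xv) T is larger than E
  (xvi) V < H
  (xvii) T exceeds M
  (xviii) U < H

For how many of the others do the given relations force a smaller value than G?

Directly below G: E, Z, T.
One step further: M (4 so far).
One step further: U (5 so far).
No other element is forced below G by the given relations, so the count is 5.

5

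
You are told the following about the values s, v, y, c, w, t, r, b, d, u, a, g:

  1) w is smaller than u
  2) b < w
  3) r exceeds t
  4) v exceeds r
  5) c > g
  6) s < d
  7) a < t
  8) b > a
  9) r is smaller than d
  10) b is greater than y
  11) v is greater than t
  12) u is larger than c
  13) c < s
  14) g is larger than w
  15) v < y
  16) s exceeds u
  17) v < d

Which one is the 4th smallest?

v

Chaining the given pairs: a < t < r < v < y < b < w < g < c < u < s < d.
Counting 4 from the smallest end gives v.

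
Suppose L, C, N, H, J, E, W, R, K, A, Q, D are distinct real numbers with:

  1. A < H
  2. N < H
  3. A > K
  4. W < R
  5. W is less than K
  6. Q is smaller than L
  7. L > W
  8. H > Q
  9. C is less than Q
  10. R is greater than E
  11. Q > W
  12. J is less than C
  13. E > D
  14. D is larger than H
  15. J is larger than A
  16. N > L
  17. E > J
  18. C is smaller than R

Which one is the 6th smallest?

Chaining the given pairs: W < K < A < J < C < Q < L < N < H < D < E < R.
The 6th smallest is Q.

Q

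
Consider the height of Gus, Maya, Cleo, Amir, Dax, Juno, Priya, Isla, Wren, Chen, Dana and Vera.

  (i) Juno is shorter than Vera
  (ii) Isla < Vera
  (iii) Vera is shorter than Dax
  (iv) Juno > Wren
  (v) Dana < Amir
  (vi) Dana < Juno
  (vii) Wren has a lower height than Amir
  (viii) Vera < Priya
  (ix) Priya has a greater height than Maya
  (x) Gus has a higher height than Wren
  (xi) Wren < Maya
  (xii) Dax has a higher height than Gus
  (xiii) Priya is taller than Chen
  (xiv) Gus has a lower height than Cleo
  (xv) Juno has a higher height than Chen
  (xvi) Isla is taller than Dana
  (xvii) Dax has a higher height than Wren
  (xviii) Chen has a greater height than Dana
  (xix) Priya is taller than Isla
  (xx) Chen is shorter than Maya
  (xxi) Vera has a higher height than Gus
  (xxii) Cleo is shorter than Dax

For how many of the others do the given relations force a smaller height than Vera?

From Vera the given relations immediately reach Juno, Isla, Gus.
From those, Dana, Wren, Chen — 6 in total.
Nothing else is reachable below Vera; 6 in all.

6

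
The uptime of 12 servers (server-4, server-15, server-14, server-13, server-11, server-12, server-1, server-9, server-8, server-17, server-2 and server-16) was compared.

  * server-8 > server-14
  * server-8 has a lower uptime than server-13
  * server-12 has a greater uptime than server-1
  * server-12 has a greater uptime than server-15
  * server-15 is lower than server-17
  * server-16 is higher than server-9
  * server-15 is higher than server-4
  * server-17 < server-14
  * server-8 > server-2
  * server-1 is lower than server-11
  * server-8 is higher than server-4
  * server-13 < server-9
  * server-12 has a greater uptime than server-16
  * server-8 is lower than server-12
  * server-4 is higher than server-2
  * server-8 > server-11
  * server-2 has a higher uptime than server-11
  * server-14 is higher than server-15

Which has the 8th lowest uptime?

server-8

Chaining the given pairs: server-1 < server-11 < server-2 < server-4 < server-15 < server-17 < server-14 < server-8 < server-13 < server-9 < server-16 < server-12.
The 8th smallest is server-8.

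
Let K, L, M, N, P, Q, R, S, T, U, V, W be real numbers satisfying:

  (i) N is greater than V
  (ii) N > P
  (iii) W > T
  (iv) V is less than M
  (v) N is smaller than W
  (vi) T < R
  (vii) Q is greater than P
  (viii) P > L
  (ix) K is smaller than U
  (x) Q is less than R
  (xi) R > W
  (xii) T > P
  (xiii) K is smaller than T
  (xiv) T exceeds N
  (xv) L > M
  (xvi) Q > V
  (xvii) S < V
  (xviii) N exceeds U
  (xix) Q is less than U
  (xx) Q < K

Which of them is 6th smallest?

Q

Piecing the relations together gives one ordering: S < V < M < L < P < Q < K < U < N < T < W < R.
Counting 6 from the smallest end gives Q.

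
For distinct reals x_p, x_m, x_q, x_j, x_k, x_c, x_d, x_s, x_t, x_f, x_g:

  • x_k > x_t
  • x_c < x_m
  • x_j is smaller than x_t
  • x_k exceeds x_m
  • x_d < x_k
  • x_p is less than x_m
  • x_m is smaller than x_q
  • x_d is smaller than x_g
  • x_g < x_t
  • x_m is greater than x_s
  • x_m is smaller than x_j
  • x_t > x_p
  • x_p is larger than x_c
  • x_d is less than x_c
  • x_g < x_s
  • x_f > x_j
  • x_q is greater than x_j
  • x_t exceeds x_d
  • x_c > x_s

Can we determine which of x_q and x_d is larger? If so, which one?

x_d < x_g and x_g < x_s give x_d < x_s.
With x_s < x_c: x_d < x_g < x_s < x_c.
With x_c < x_p: x_d < x_g < x_s < x_c < x_p.
Then x_p < x_m extends the chain to x_m.
Then x_m < x_j extends the chain to x_j.
Then x_j < x_q extends the chain to x_q.
So x_q is larger.

x_q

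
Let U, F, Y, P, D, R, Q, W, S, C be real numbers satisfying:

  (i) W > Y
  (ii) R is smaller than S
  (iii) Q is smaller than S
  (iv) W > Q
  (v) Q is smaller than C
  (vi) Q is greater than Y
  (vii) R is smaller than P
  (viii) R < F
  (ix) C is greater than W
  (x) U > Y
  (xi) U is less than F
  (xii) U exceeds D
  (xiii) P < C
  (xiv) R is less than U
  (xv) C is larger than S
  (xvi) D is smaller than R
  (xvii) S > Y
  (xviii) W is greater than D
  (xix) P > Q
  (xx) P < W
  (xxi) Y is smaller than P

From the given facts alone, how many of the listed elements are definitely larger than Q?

From Q the given relations immediately reach S, P, W, C.
Nothing else is reachable above Q; 4 in all.

4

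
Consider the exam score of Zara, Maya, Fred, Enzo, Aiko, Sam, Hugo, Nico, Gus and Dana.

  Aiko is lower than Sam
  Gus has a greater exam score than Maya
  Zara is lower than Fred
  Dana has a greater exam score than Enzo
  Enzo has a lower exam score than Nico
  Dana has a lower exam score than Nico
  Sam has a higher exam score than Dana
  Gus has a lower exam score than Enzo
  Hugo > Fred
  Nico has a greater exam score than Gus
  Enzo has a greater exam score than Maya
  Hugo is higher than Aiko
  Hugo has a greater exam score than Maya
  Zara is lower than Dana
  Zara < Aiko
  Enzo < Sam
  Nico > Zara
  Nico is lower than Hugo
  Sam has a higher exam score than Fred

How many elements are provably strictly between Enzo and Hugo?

2

The relations place Enzo below Hugo. An element lies strictly between them when it is forced above Enzo and also forced below Hugo.
Above Enzo: {Dana, Nico, Sam}. Below Hugo: {Maya, Gus, Zara, Dana, Aiko, Fred, Nico}.
Intersection: {Dana, Nico} — 2.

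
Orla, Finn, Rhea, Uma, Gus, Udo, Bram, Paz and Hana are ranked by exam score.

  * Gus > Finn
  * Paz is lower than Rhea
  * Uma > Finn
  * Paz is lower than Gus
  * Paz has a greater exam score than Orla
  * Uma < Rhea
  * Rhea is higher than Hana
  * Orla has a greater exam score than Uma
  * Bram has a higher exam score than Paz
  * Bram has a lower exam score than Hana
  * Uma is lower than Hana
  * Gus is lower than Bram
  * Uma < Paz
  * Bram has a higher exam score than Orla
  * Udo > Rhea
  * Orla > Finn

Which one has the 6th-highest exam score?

Chaining the given pairs: Finn < Uma < Orla < Paz < Gus < Bram < Hana < Rhea < Udo.
The 6th largest is Paz.

Paz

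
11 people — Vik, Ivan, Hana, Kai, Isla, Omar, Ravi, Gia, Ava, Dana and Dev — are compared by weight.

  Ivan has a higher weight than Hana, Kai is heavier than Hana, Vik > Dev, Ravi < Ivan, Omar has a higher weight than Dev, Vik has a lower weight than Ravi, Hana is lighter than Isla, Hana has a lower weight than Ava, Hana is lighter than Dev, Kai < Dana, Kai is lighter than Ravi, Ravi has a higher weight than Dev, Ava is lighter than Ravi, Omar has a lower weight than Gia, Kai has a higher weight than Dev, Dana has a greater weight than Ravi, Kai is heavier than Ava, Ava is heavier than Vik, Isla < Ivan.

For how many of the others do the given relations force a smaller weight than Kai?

The elements the relations force below Kai are Hana, Dev, Vik, Ava — no chain reaches any other.
That is 4.

4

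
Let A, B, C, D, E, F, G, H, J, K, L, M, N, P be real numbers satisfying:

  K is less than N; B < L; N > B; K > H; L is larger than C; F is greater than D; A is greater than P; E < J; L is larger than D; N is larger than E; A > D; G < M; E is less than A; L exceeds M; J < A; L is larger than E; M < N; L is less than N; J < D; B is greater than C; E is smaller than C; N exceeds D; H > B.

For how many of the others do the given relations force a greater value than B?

4

The elements the relations force above B are L, H, K, N — no chain reaches any other.
That is 4.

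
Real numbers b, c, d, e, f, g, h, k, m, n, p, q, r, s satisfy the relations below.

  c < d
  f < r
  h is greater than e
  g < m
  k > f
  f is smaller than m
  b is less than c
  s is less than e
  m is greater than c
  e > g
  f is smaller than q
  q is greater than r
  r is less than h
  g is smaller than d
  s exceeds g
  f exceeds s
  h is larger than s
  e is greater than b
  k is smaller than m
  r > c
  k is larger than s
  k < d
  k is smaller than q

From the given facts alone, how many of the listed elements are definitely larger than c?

5

From c the given relations immediately reach d, r, m.
From those, h, q — 5 in total.
Nothing else is reachable above c; 5 in all.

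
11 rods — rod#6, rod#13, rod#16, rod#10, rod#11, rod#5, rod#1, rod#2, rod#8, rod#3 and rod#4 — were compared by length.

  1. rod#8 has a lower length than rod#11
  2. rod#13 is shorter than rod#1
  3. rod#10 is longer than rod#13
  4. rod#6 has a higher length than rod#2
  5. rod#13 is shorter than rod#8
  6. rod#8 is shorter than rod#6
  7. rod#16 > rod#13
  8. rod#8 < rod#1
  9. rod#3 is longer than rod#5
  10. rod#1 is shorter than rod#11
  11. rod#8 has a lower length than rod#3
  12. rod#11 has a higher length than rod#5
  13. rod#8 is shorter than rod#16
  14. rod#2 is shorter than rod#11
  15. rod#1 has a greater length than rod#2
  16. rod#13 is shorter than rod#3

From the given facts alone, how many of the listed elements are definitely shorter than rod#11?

5

From rod#11 the given relations immediately reach rod#2, rod#5, rod#8, rod#1.
From those, rod#13 — 5 in total.
No other element is forced below rod#11 by the given relations, so the count is 5.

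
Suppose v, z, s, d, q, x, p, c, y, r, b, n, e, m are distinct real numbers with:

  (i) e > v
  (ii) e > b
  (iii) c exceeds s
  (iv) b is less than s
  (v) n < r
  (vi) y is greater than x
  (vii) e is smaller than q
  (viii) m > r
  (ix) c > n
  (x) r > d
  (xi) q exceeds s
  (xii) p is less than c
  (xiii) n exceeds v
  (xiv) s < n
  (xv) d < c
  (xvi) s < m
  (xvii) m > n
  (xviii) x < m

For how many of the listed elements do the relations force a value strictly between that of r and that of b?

2

Chaining upward from b reaches: s, n, c, e, q, m.
Chaining downward from r reaches: s, v, n, d.
Strictly between b and r are those in both lists: s, n — 2 elements.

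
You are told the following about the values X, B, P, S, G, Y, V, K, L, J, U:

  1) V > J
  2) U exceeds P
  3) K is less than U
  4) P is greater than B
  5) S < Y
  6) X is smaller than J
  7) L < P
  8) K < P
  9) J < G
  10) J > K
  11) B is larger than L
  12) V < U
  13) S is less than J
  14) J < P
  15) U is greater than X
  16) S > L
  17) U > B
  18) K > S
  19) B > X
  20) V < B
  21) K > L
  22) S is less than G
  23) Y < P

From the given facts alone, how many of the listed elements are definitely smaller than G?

Directly below G: S, J.
One step further: L, X, K (5 so far).
Nothing else is reachable below G; 5 in all.

5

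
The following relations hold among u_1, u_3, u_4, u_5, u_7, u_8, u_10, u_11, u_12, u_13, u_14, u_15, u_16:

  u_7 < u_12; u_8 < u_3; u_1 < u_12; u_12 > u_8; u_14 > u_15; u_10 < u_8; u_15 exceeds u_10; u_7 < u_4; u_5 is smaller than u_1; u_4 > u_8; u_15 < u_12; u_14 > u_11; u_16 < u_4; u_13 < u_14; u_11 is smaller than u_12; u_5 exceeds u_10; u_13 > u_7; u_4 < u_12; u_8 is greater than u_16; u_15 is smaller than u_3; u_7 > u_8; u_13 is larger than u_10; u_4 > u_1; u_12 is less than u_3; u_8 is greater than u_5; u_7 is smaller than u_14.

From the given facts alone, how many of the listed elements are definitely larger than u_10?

Directly above u_10: u_5, u_8, u_15, u_13.
One step further: u_1, u_7, u_4, u_12, u_3, u_14 (10 so far).
Nothing else is reachable above u_10; 10 in all.

10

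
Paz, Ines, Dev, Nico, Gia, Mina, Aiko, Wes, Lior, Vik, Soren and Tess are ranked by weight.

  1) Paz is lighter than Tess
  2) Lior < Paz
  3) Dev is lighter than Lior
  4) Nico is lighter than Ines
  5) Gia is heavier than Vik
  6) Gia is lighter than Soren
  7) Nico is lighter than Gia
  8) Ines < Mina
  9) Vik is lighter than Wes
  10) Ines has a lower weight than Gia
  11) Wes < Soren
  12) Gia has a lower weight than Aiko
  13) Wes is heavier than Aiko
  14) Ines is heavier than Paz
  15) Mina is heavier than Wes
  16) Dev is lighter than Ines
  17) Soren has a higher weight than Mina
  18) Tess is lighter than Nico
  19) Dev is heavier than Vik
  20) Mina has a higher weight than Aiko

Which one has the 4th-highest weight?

Aiko

Chaining the given pairs: Vik < Dev < Lior < Paz < Tess < Nico < Ines < Gia < Aiko < Wes < Mina < Soren.
Counting 4 from the largest end gives Aiko.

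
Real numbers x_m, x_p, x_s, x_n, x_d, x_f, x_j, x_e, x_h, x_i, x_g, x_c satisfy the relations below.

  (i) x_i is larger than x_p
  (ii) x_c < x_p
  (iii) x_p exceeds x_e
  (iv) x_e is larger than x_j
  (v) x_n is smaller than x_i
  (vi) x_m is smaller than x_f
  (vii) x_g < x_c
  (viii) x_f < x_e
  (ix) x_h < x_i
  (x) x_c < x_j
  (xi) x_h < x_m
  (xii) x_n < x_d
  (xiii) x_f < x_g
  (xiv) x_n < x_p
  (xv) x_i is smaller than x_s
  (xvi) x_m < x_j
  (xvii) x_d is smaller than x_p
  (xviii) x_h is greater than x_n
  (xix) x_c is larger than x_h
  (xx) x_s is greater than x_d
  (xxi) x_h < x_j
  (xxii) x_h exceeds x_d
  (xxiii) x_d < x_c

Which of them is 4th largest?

Piecing the relations together gives one ordering: x_n < x_d < x_h < x_m < x_f < x_g < x_c < x_j < x_e < x_p < x_i < x_s.
The 4th largest is x_e.

x_e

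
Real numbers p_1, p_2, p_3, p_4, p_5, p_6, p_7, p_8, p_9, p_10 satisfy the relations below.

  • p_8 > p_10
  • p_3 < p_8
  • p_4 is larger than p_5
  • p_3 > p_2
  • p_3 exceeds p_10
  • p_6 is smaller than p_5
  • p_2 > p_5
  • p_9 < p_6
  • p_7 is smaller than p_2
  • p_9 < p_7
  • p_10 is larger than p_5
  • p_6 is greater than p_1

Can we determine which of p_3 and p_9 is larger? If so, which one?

p_3

The relevant relations are p_9 < p_6; p_6 < p_5; p_5 < p_10; p_10 < p_3.
Together: p_9 < p_6 < p_5 < p_10 < p_3.
So p_3 is larger.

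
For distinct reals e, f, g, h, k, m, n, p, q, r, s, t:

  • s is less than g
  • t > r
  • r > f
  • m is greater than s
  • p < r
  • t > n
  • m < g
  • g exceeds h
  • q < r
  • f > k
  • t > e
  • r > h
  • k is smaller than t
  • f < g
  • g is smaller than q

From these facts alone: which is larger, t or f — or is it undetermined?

t

Chaining the given relations: f < g < q < r < t.
So t is larger.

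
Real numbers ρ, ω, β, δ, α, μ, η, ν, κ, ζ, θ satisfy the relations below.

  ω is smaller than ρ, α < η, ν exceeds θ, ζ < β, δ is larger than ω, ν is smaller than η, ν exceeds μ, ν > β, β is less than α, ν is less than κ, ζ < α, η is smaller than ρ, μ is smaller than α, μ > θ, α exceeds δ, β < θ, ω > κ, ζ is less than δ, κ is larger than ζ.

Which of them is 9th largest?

θ

The consecutive relations fix a unique order: ζ < β < θ < μ < ν < κ < ω < δ < α < η < ρ.
Counting 9 from the largest end gives θ.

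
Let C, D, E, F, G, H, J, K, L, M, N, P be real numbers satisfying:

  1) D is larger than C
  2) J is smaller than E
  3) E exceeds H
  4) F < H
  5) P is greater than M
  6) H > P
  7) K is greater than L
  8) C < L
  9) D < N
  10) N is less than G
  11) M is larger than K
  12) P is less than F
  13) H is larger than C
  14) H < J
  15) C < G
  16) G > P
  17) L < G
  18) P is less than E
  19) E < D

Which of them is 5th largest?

The consecutive relations fix a unique order: C < L < K < M < P < F < H < J < E < D < N < G.
The 5th largest is J.

J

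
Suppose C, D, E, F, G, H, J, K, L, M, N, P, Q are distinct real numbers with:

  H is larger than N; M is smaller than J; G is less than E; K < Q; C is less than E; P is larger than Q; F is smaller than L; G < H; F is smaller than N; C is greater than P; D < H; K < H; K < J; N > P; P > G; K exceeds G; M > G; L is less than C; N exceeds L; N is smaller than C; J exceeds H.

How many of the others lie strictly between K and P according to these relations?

Chaining upward from K reaches: Q, N, C, H, E, J.
Chaining downward from P reaches: G, Q.
Strictly between K and P are those in both lists: Q — 1 element.

1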